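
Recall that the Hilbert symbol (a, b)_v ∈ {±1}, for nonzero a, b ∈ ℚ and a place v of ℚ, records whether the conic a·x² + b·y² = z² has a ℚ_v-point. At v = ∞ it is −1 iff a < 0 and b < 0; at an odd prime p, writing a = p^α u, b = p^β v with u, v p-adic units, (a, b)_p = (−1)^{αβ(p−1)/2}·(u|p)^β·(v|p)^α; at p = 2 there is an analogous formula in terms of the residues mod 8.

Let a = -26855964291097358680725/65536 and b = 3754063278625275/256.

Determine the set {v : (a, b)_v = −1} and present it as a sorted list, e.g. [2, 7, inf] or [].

[2, 3, 23, 31]

Mod squares: a ≡ -196581, b ≡ 2139. Check v ∈ {∞, 2, 3, 5, 7, 11, 23, 31, 37}.
v=5: a=5^2·(≡1), b=5^2·(≡1) mod 5; (1|5)=+1, (1|5)=+1; (−1)^{2·2·2}·(+1)^2·(+1)^2 = +1.
v=31: a=31^4·(≡11), b=31^3·(≡1) mod 31; (11|31)=-1, (1|31)=+1; (−1)^{4·3·15}·(-1)^3·(+1)^4 = -1.
v=7: a=7^3·(≡1), b=7^2·(≡2) mod 7; (1|7)=+1, (2|7)=+1; (−1)^{3·2·3}·(+1)^2·(+1)^3 = +1.
v=2: v_2(a)=-16, v_2(b)=-8; units ≡ 3, 3 (mod 8); ε·ε+αω+βω = 1·1+-16·1+-8·1 ≡ 1  ⇒  (a,b)_2 = -1.
v=23: a=23^1·(≡1), b=23^1·(≡6) mod 23; (1|23)=+1, (6|23)=+1; (−1)^{1·1·11}·(+1)^1·(+1)^1 = -1.
v=∞: -196581 < 0 and 2139 > 0  ⇒  (a,b)_∞ = +1.
v=3: a=3^7·(≡2), b=3^3·(≡2) mod 3; (2|3)=-1, (2|3)=-1; (−1)^{7·3·1}·(-1)^3·(-1)^7 = -1.
v=37: a=37^3·(≡19), b=37^2·(≡11) mod 37; (19|37)=-1, (11|37)=+1; (−1)^{3·2·18}·(-1)^2·(+1)^3 = +1.
v=11: a=11^3·(≡5), b=11^2·(≡1) mod 11; (5|11)=+1, (1|11)=+1; (−1)^{3·2·5}·(+1)^2·(+1)^3 = +1.
(-196581, 2139 / ℚ) ramifies at {2, 3, 23, 31}: a division algebra.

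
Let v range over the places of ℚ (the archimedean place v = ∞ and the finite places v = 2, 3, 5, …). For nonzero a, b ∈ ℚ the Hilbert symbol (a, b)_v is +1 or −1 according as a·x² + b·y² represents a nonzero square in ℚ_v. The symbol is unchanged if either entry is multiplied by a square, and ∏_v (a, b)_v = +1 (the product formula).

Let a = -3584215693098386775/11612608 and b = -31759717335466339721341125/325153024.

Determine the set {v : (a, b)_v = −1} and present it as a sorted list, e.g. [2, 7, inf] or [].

Mod squares: a ≡ -17017, b ≡ -5. Check v ∈ {∞, 2, 3, 5, 7, 11, 13, 17, 23}.
v=5: a=5^2·(≡3), b=5^3·(≡4) mod 5; (3|5)=-1, (4|5)=+1; (−1)^{2·3·2}·(-1)^3·(+1)^2 = -1.
v=11: a=11^3·(≡3), b=11^4·(≡2) mod 11; (3|11)=+1, (2|11)=-1; (−1)^{3·4·5}·(+1)^4·(-1)^3 = -1.
v=3: a=3^10·(≡2), b=3^16·(≡1) mod 3; (2|3)=-1, (1|3)=+1; (−1)^{10·16·1}·(-1)^16·(+1)^10 = +1.
v=2: v_2(a)=-6, v_2(b)=-8; units ≡ 7, 3 (mod 8); ε·ε+αω+βω = 1·1+-6·1+-8·0 ≡ 1  ⇒  (a,b)_2 = -1.
v=∞: -17017 < 0 and -5 < 0  ⇒  (a,b)_∞ = -1.
v=13: a=13^5·(≡9), b=13^6·(≡2) mod 13; (9|13)=+1, (2|13)=-1; (−1)^{5·6·6}·(+1)^6·(-1)^5 = -1.
v=7: a=7^-3·(≡3), b=7^-4·(≡4) mod 7; (3|7)=-1, (4|7)=+1; (−1)^{-3·-4·3}·(-1)^-4·(+1)^-3 = +1.
v=23: a=23^-2·(≡2), b=23^-2·(≡6) mod 23; (2|23)=+1, (6|23)=+1; (−1)^{-2·-2·11}·(+1)^-2·(+1)^-2 = +1.
v=17: a=17^3·(≡9), b=17^4·(≡3) mod 17; (9|17)=+1, (3|17)=-1; (−1)^{3·4·8}·(+1)^4·(-1)^3 = -1.
(-17017, -5 / ℚ) ramifies at {2, 5, 11, 13, 17, ∞}: a division algebra.

[2, 5, 11, 13, 17, inf]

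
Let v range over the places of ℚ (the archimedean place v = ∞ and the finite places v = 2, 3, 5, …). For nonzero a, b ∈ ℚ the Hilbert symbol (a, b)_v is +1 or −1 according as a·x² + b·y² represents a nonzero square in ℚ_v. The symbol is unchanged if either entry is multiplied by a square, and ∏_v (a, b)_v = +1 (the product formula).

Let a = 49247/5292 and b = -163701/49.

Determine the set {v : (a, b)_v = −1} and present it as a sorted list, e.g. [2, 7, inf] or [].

(a, b) ≡ (1221, -2021) mod (ℚ^×)²; places V = {2, 3, 7, 11, 37, 43, 47, ∞}.
(a,b)_11: α=3, u≡4; β=0, v≡9 (mod 11); (4|11)=+1, (9|11)=+1; sign (−1)^0·+1^0·+1^3 = +1.
(a,b)_37: α=1, u≡36; β=0, v≡2 (mod 37); (36|37)=+1, (2|37)=-1; sign (−1)^0·+1^0·-1^1 = -1.
(a,b)_∞: sgn(1221)=+, sgn(-2021)=−, so +1.
(a,b)_7: α=-2, u≡3; β=-2, v≡1 (mod 7); (3|7)=-1, (1|7)=+1; sign (−1)^0·-1^-2·+1^-2 = +1.
(a,b)_3: α=-3, u≡2; β=4, v≡1 (mod 3); (2|3)=-1, (1|3)=+1; sign (−1)^0·-1^4·+1^-3 = +1.
(a,b)_47: α=0, u≡45; β=1, v≡21 (mod 47); (45|47)=-1, (21|47)=+1; sign (−1)^0·-1^1·+1^0 = -1.
(a,b)_43: α=0, u≡4; β=1, v≡32 (mod 43); (4|43)=+1, (32|43)=-1; sign (−1)^0·+1^1·-1^0 = +1.
(a,b)_2: α=-2, β=0; u≡5, v≡3 (mod 8); ε(u)ε(v)=0·1, αω(v)=-2·1, βω(u)=0·1; sum ≡ 0  ⇒  +1.
Ram(1221, -2021) = {37, 47}; no ℚ_37-point on the conic.

[37, 47]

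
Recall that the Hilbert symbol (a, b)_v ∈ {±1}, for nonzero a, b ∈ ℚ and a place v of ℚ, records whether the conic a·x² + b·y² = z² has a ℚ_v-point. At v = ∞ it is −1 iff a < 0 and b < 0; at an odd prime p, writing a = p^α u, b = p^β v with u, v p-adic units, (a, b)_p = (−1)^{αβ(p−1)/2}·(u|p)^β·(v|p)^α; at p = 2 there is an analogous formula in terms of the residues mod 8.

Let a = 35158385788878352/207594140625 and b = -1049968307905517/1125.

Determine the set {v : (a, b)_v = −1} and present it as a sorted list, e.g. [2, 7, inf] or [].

(a, b) ≡ (217, -385) mod (ℚ^×)²; places V = {2, 3, 5, 7, 11, 13, 17, 31, ∞}.
(a,b)_7: α=3, u≡3; β=5, v≡2 (mod 7); (3|7)=-1, (2|7)=+1; sign (−1)^1·-1^5·+1^3 = +1.
(a,b)_3: α=-12, u≡1; β=-2, v≡2 (mod 3); (1|3)=+1, (2|3)=-1; sign (−1)^0·+1^-2·-1^-12 = +1.
(a,b)_31: α=1, u≡1; β=2, v≡4 (mod 31); (1|31)=+1, (4|31)=+1; sign (−1)^0·+1^2·+1^1 = +1.
(a,b)_∞: sgn(217)=+, sgn(-385)=−, so +1.
(a,b)_2: α=4, β=0; u≡1, v≡7 (mod 8); ε(u)ε(v)=0·1, αω(v)=4·0, βω(u)=0·0; sum ≡ 0  ⇒  +1.
(a,b)_13: α=2, u≡10; β=2, v≡5 (mod 13); (10|13)=+1, (5|13)=-1; sign (−1)^0·+1^2·-1^2 = +1.
(a,b)_5: α=-8, u≡2; β=-3, v≡2 (mod 5); (2|5)=-1, (2|5)=-1; sign (−1)^0·-1^-3·-1^-8 = -1.
(a,b)_11: α=4, u≡2; β=3, v≡5 (mod 11); (2|11)=-1, (5|11)=+1; sign (−1)^0·-1^3·+1^4 = -1.
(a,b)_17: α=4, u≡9; β=2, v≡12 (mod 17); (9|17)=+1, (12|17)=-1; sign (−1)^0·+1^2·-1^4 = +1.
|Ram(217, -385)| = 2, even; anisotropic at {5, 11}.

[5, 11]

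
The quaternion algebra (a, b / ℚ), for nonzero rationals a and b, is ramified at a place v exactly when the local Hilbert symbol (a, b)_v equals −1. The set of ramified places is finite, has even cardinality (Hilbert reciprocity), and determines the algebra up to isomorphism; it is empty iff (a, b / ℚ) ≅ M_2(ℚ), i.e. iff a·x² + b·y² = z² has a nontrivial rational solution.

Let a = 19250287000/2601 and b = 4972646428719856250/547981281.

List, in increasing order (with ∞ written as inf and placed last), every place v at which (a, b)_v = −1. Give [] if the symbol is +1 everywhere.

(a, b) ≡ (3928630, 38570) mod (ℚ^×)²; places V = {2, 3, 5, 7, 13, 17, 19, 23, 29, 31, ∞}.
(a,b)_3: α=-2, u≡1; β=-8, v≡2 (mod 3); (1|3)=+1, (2|3)=-1; sign (−1)^0·+1^-8·-1^-2 = +1.
(a,b)_5: α=3, u≡1; β=5, v≡4 (mod 5); (1|5)=+1, (4|5)=+1; sign (−1)^0·+1^5·+1^3 = +1.
(a,b)_17: α=-2, u≡1; β=-4, v≡14 (mod 17); (1|17)=+1, (14|17)=-1; sign (−1)^0·+1^-4·-1^-2 = +1.
(a,b)_∞: sgn(3928630)=+, sgn(38570)=+, so +1.
(a,b)_13: α=0, u≡9; β=2, v≡1 (mod 13); (9|13)=+1, (1|13)=+1; sign (−1)^0·+1^2·+1^0 = +1.
(a,b)_23: α=1, u≡6; β=2, v≡7 (mod 23); (6|23)=+1, (7|23)=-1; sign (−1)^0·+1^2·-1^1 = -1.
(a,b)_2: α=3, β=1; u≡3, v≡5 (mod 8); ε(u)ε(v)=1·0, αω(v)=3·1, βω(u)=1·1; sum ≡ 0  ⇒  +1.
(a,b)_31: α=1, u≡9; β=2, v≡22 (mod 31); (9|31)=+1, (22|31)=-1; sign (−1)^0·+1^2·-1^1 = -1.
(a,b)_29: α=1, u≡27; β=1, v≡5 (mod 29); (27|29)=-1, (5|29)=+1; sign (−1)^0·-1^1·+1^1 = -1.
(a,b)_7: α=2, u≡3; β=5, v≡2 (mod 7); (3|7)=-1, (2|7)=+1; sign (−1)^0·-1^5·+1^2 = -1.
(a,b)_19: α=1, u≡12; β=1, v≡17 (mod 19); (12|19)=-1, (17|19)=+1; sign (−1)^1·-1^1·+1^1 = +1.
|Ram(3928630, 38570)| = 4, even; anisotropic at {7, 23, 29, 31}.

[7, 23, 29, 31]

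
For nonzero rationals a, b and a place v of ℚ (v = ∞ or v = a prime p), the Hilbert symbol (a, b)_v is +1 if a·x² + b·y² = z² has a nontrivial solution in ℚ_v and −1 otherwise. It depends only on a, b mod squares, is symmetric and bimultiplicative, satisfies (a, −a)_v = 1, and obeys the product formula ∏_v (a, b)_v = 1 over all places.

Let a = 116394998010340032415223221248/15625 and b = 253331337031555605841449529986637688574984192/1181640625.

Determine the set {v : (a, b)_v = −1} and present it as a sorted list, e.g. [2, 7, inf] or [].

[3, 7, 13, 29]

Mod squares: a ≡ 3517787, b ≡ 138417. Check v ∈ {∞, 2, 3, 5, 7, 11, 13, 29, 31, 37, 43}.
v=∞: 3517787 > 0 and 138417 > 0  ⇒  (a,b)_∞ = +1.
v=7: a=7^1·(≡4), b=7^0·(≡3) mod 7; (4|7)=+1, (3|7)=-1; (−1)^{1·0·3}·(+1)^0·(-1)^1 = -1.
v=37: a=37^2·(≡12), b=37^3·(≡34) mod 37; (12|37)=+1, (34|37)=+1; (−1)^{2·3·18}·(+1)^3·(+1)^2 = +1.
v=3: a=3^12·(≡2), b=3^17·(≡2) mod 3; (2|3)=-1, (2|3)=-1; (−1)^{12·17·1}·(-1)^17·(-1)^12 = -1.
v=11: a=11^0·(≡1), b=11^-2·(≡9) mod 11; (1|11)=+1, (9|11)=+1; (−1)^{0·-2·5}·(+1)^-2·(+1)^0 = +1.
v=31: a=31^1·(≡12), b=31^2·(≡5) mod 31; (12|31)=-1, (5|31)=+1; (−1)^{1·2·15}·(-1)^2·(+1)^1 = +1.
v=13: a=13^5·(≡9), b=13^8·(≡7) mod 13; (9|13)=+1, (7|13)=-1; (−1)^{5·8·6}·(+1)^8·(-1)^5 = -1.
v=43: a=43^3·(≡21), b=43^5·(≡28) mod 43; (21|43)=+1, (28|43)=-1; (−1)^{3·5·21}·(+1)^5·(-1)^3 = +1.
v=5: a=5^-6·(≡3), b=5^-10·(≡2) mod 5; (3|5)=-1, (2|5)=-1; (−1)^{-6·-10·2}·(-1)^-10·(-1)^-6 = +1.
v=29: a=29^3·(≡4), b=29^5·(≡17) mod 29; (4|29)=+1, (17|29)=-1; (−1)^{3·5·14}·(+1)^5·(-1)^3 = -1.
v=2: v_2(a)=10, v_2(b)=14; units ≡ 3, 1 (mod 8); ε·ε+αω+βω = 1·0+10·0+14·1 ≡ 0  ⇒  (a,b)_2 = +1.
|Ram(3517787, 138417)| = 4, even; anisotropic at {3, 7, 13, 29}.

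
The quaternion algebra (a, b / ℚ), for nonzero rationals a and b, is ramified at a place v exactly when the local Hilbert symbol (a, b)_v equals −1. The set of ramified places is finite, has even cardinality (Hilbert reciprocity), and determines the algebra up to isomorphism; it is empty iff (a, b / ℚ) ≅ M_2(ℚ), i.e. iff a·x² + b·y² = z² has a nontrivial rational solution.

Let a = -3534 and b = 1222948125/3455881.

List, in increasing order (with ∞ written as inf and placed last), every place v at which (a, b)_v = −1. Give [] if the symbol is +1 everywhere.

[2, 19]

Mod squares: a ≡ -3534, b ≡ 493. Check v ∈ {∞, 2, 3, 5, 7, 11, 13, 17, 19, 29, 31}.
v=11: a=11^0·(≡8), b=11^-2·(≡5) mod 11; (8|11)=-1, (5|11)=+1; (−1)^{0·-2·5}·(-1)^-2·(+1)^0 = +1.
v=19: a=19^1·(≡4), b=19^0·(≡8) mod 19; (4|19)=+1, (8|19)=-1; (−1)^{1·0·9}·(+1)^0·(-1)^1 = -1.
v=5: a=5^0·(≡1), b=5^4·(≡2) mod 5; (1|5)=+1, (2|5)=-1; (−1)^{0·4·2}·(+1)^4·(-1)^0 = +1.
v=29: a=29^0·(≡4), b=29^1·(≡8) mod 29; (4|29)=+1, (8|29)=-1; (−1)^{0·1·14}·(+1)^1·(-1)^0 = +1.
v=∞: -3534 < 0 and 493 > 0  ⇒  (a,b)_∞ = +1.
v=7: a=7^0·(≡1), b=7^2·(≡5) mod 7; (1|7)=+1, (5|7)=-1; (−1)^{0·2·3}·(+1)^2·(-1)^0 = +1.
v=2: v_2(a)=1, v_2(b)=0; units ≡ 1, 5 (mod 8); ε·ε+αω+βω = 0·0+1·1+0·0 ≡ 1  ⇒  (a,b)_2 = -1.
v=13: a=13^0·(≡2), b=13^-4·(≡12) mod 13; (2|13)=-1, (12|13)=+1; (−1)^{0·-4·6}·(-1)^-4·(+1)^0 = +1.
v=3: a=3^1·(≡1), b=3^4·(≡1) mod 3; (1|3)=+1, (1|3)=+1; (−1)^{1·4·1}·(+1)^4·(+1)^1 = +1.
v=17: a=17^0·(≡2), b=17^1·(≡12) mod 17; (2|17)=+1, (12|17)=-1; (−1)^{0·1·8}·(+1)^1·(-1)^0 = +1.
v=31: a=31^1·(≡10), b=31^0·(≡16) mod 31; (10|31)=+1, (16|31)=+1; (−1)^{1·0·15}·(+1)^0·(+1)^1 = +1.
|Ram(-3534, 493)| = 2, even; anisotropic at {2, 19}.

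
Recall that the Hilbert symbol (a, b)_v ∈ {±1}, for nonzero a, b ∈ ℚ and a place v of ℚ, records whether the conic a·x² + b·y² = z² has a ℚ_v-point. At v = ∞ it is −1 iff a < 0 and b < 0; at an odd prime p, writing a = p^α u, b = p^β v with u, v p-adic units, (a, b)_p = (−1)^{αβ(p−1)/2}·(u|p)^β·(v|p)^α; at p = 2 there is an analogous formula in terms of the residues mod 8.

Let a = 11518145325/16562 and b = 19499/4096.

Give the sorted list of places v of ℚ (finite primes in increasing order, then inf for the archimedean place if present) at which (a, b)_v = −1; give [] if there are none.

(a, b) ≡ (1263994, 19499) mod (ℚ^×)²; places V = {2, 3, 5, 7, 13, 17, 19, 29, 31, 37, ∞}.
(a,b)_19: α=1, u≡4; β=0, v≡16 (mod 19); (4|19)=+1, (16|19)=+1; sign (−1)^0·+1^0·+1^1 = +1.
(a,b)_7: α=-2, u≡4; β=0, v≡4 (mod 7); (4|7)=+1, (4|7)=+1; sign (−1)^0·+1^0·+1^-2 = +1.
(a,b)_3: α=6, u≡1; β=0, v≡2 (mod 3); (1|3)=+1, (2|3)=-1; sign (−1)^0·+1^0·-1^6 = +1.
(a,b)_29: α=1, u≡22; β=0, v≡14 (mod 29); (22|29)=+1, (14|29)=-1; sign (−1)^0·+1^0·-1^1 = -1.
(a,b)_5: α=2, u≡4; β=0, v≡4 (mod 5); (4|5)=+1, (4|5)=+1; sign (−1)^0·+1^0·+1^2 = +1.
(a,b)_37: α=1, u≡1; β=1, v≡16 (mod 37); (1|37)=+1, (16|37)=+1; sign (−1)^0·+1^1·+1^1 = +1.
(a,b)_∞: sgn(1263994)=+, sgn(19499)=+, so +1.
(a,b)_17: α=0, u≡14; β=1, v≡9 (mod 17); (14|17)=-1, (9|17)=+1; sign (−1)^0·-1^1·+1^0 = -1.
(a,b)_13: α=-2, u≡9; β=0, v≡12 (mod 13); (9|13)=+1, (12|13)=+1; sign (−1)^0·+1^0·+1^-2 = +1.
(a,b)_31: α=1, u≡8; β=1, v≡10 (mod 31); (8|31)=+1, (10|31)=+1; sign (−1)^1·+1^1·+1^1 = -1.
(a,b)_2: α=-1, β=-12; u≡5, v≡3 (mod 8); ε(u)ε(v)=0·1, αω(v)=-1·1, βω(u)=-12·1; sum ≡ 1  ⇒  -1.
(1263994, 19499 / ℚ) ramifies at {2, 17, 29, 31}: a division algebra.

[2, 17, 29, 31]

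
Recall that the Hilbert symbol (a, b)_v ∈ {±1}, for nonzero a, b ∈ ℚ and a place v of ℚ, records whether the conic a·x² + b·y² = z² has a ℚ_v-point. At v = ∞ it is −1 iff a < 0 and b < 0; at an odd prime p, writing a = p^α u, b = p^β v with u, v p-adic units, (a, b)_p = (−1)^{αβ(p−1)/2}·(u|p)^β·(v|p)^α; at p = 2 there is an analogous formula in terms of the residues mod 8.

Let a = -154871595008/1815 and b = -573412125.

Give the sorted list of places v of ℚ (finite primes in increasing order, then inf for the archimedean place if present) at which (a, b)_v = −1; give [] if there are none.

[3, 5, 11, 13, 37, inf]

Mod squares: a ≡ -122655, b ≡ -79365. Check v ∈ {∞, 2, 3, 5, 11, 13, 17, 37}.
v=∞: -122655 < 0 and -79365 < 0  ⇒  (a,b)_∞ = -1.
v=2: v_2(a)=16, v_2(b)=0; units ≡ 1, 3 (mod 8); ε·ε+αω+βω = 0·1+16·1+0·0 ≡ 0  ⇒  (a,b)_2 = +1.
v=5: a=5^-1·(≡4), b=5^3·(≡3) mod 5; (4|5)=+1, (3|5)=-1; (−1)^{-1·3·2}·(+1)^3·(-1)^-1 = -1.
v=17: a=17^3·(≡14), b=17^2·(≡13) mod 17; (14|17)=-1, (13|17)=+1; (−1)^{3·2·8}·(-1)^2·(+1)^3 = +1.
v=3: a=3^-1·(≡2), b=3^1·(≡2) mod 3; (2|3)=-1, (2|3)=-1; (−1)^{-1·1·1}·(-1)^1·(-1)^-1 = -1.
v=37: a=37^1·(≡24), b=37^1·(≡10) mod 37; (24|37)=-1, (10|37)=+1; (−1)^{1·1·18}·(-1)^1·(+1)^1 = -1.
v=11: a=11^-2·(≡6), b=11^1·(≡9) mod 11; (6|11)=-1, (9|11)=+1; (−1)^{-2·1·5}·(-1)^1·(+1)^-2 = -1.
v=13: a=13^1·(≡9), b=13^1·(≡11) mod 13; (9|13)=+1, (11|13)=-1; (−1)^{1·1·6}·(+1)^1·(-1)^1 = -1.
(-122655, -79365 / ℚ) ramifies at {3, 5, 11, 13, 37, ∞}: a division algebra.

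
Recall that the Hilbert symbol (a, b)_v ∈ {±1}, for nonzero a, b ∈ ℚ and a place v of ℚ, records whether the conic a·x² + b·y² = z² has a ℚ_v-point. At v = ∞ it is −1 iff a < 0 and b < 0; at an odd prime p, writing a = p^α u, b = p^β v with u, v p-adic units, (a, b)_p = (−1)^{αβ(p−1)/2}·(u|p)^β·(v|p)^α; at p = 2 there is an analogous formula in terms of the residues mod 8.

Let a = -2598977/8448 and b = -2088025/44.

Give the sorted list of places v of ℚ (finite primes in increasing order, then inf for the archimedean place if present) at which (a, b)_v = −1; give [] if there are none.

[17, inf]

(a, b) ≡ (-561, -11) mod (ℚ^×)²; places V = {2, 3, 5, 11, 17, 23, ∞}.
(a,b)_∞: sgn(-561)=−, sgn(-11)=−, so -1.
(a,b)_17: α=3, u≡2; β=4, v≡6 (mod 17); (2|17)=+1, (6|17)=-1; sign (−1)^0·+1^4·-1^3 = -1.
(a,b)_5: α=0, u≡1; β=2, v≡1 (mod 5); (1|5)=+1, (1|5)=+1; sign (−1)^0·+1^2·+1^0 = +1.
(a,b)_3: α=-1, u≡2; β=0, v≡1 (mod 3); (2|3)=-1, (1|3)=+1; sign (−1)^0·-1^0·+1^-1 = +1.
(a,b)_23: α=2, u≡21; β=0, v≡8 (mod 23); (21|23)=-1, (8|23)=+1; sign (−1)^0·-1^0·+1^2 = +1.
(a,b)_11: α=-1, u≡9; β=-1, v≡7 (mod 11); (9|11)=+1, (7|11)=-1; sign (−1)^1·+1^-1·-1^-1 = +1.
(a,b)_2: α=-8, β=-2; u≡7, v≡5 (mod 8); ε(u)ε(v)=1·0, αω(v)=-8·1, βω(u)=-2·0; sum ≡ 0  ⇒  +1.
|Ram(-561, -11)| = 2, even; anisotropic at {17, ∞}.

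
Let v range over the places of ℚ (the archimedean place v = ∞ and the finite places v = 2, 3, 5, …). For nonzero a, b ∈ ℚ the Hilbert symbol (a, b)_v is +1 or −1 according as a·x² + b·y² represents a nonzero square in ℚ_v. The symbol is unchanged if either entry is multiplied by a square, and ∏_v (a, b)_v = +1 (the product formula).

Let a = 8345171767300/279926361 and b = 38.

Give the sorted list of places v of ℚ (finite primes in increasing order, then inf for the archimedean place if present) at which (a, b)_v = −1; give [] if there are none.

[19, 23]

(a, b) ≡ (274873, 38) mod (ℚ^×)²; places V = {2, 3, 5, 11, 13, 17, 19, 23, 29, 37, ∞}.
(a,b)_11: α=-2, u≡3; β=0, v≡5 (mod 11); (3|11)=+1, (5|11)=+1; sign (−1)^0·+1^0·+1^-2 = +1.
(a,b)_23: α=1, u≡14; β=0, v≡15 (mod 23); (14|23)=-1, (15|23)=-1; sign (−1)^0·-1^0·-1^1 = -1.
(a,b)_29: α=2, u≡8; β=0, v≡9 (mod 29); (8|29)=-1, (9|29)=+1; sign (−1)^0·-1^0·+1^2 = +1.
(a,b)_∞: sgn(274873)=+, sgn(38)=+, so +1.
(a,b)_19: α=3, u≡15; β=1, v≡2 (mod 19); (15|19)=-1, (2|19)=-1; sign (−1)^1·-1^1·-1^3 = -1.
(a,b)_5: α=2, u≡2; β=0, v≡3 (mod 5); (2|5)=-1, (3|5)=-1; sign (−1)^0·-1^0·-1^2 = +1.
(a,b)_37: α=1, u≡31; β=0, v≡1 (mod 37); (31|37)=-1, (1|37)=+1; sign (−1)^0·-1^0·+1^1 = +1.
(a,b)_13: α=-4, u≡9; β=0, v≡12 (mod 13); (9|13)=+1, (12|13)=+1; sign (−1)^0·+1^0·+1^-4 = +1.
(a,b)_17: α=1, u≡16; β=0, v≡4 (mod 17); (16|17)=+1, (4|17)=+1; sign (−1)^0·+1^0·+1^1 = +1.
(a,b)_2: α=2, β=1; u≡1, v≡3 (mod 8); ε(u)ε(v)=0·1, αω(v)=2·1, βω(u)=1·0; sum ≡ 0  ⇒  +1.
(a,b)_3: α=-4, u≡1; β=0, v≡2 (mod 3); (1|3)=+1, (2|3)=-1; sign (−1)^0·+1^0·-1^-4 = +1.
Ram(274873, 38) = {19, 23}; no ℚ_19-point on the conic.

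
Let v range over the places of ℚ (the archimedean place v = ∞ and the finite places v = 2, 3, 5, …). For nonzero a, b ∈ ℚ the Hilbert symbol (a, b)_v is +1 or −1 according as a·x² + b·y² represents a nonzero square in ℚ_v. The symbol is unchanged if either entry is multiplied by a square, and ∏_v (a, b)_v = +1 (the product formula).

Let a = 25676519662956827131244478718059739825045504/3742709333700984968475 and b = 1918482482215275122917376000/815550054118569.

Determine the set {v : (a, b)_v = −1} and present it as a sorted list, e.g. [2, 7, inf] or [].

(a, b) ≡ (341, 9635) mod (ℚ^×)²; places V = {2, 3, 5, 7, 11, 17, 19, 29, 31, 41, 47, ∞}.
(a,b)_2: α=66, β=38; u≡5, v≡3 (mod 8); ε(u)ε(v)=0·1, αω(v)=66·1, βω(u)=38·1; sum ≡ 0  ⇒  +1.
(a,b)_29: α=-6, u≡4; β=-4, v≡1 (mod 29); (4|29)=+1, (1|29)=+1; sign (−1)^0·+1^-4·+1^-6 = +1.
(a,b)_11: α=-1, u≡1; β=-2, v≡8 (mod 11); (1|11)=+1, (8|11)=-1; sign (−1)^0·+1^-2·-1^-1 = -1.
(a,b)_17: α=6, u≡4; β=4, v≡16 (mod 17); (4|17)=+1, (16|17)=+1; sign (−1)^0·+1^4·+1^6 = +1.
(a,b)_7: α=-10, u≡6; β=-6, v≡3 (mod 7); (6|7)=-1, (3|7)=-1; sign (−1)^0·-1^-6·-1^-10 = +1.
(a,b)_31: α=3, u≡15; β=2, v≡2 (mod 31); (15|31)=-1, (2|31)=+1; sign (−1)^0·-1^2·+1^3 = +1.
(a,b)_3: α=-4, u≡2; β=-4, v≡2 (mod 3); (2|3)=-1, (2|3)=-1; sign (−1)^0·-1^-4·-1^-4 = +1.
(a,b)_∞: sgn(341)=+, sgn(9635)=+, so +1.
(a,b)_41: α=2, u≡26; β=1, v≡24 (mod 41); (26|41)=-1, (24|41)=-1; sign (−1)^0·-1^1·-1^2 = -1.
(a,b)_5: α=-2, u≡1; β=3, v≡2 (mod 5); (1|5)=+1, (2|5)=-1; sign (−1)^0·+1^3·-1^-2 = +1.
(a,b)_19: α=4, u≡18; β=2, v≡12 (mod 19); (18|19)=-1, (12|19)=-1; sign (−1)^0·-1^2·-1^4 = +1.
(a,b)_47: α=2, u≡12; β=1, v≡28 (mod 47); (12|47)=+1, (28|47)=+1; sign (−1)^0·+1^1·+1^2 = +1.
Ram(341, 9635) = {11, 41}; no ℚ_11-point on the conic.

[11, 41]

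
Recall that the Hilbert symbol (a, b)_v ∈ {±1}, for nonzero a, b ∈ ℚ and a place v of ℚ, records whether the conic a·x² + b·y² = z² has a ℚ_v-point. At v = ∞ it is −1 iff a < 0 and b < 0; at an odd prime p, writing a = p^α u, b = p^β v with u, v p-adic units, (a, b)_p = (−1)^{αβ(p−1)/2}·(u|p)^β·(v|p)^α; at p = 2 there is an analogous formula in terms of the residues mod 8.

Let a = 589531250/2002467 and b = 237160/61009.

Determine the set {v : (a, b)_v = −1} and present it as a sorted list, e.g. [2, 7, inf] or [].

[7, 11]

Mod squares: a ≡ 2310, b ≡ 10. Check v ∈ {∞, 2, 3, 5, 7, 11, 13, 19, 43}.
v=7: a=7^3·(≡1), b=7^2·(≡6) mod 7; (1|7)=+1, (6|7)=-1; (−1)^{3·2·3}·(+1)^2·(-1)^3 = -1.
v=2: v_2(a)=1, v_2(b)=3; units ≡ 3, 5 (mod 8); ε·ε+αω+βω = 1·0+1·1+3·1 ≡ 0  ⇒  (a,b)_2 = +1.
v=∞: 2310 > 0 and 10 > 0  ⇒  (a,b)_∞ = +1.
v=3: a=3^-1·(≡2), b=3^0·(≡1) mod 3; (2|3)=-1, (1|3)=+1; (−1)^{-1·0·1}·(-1)^0·(+1)^-1 = +1.
v=5: a=5^7·(≡3), b=5^1·(≡3) mod 5; (3|5)=-1, (3|5)=-1; (−1)^{7·1·2}·(-1)^1·(-1)^7 = +1.
v=43: a=43^-2·(≡38), b=43^0·(≡25) mod 43; (38|43)=+1, (25|43)=+1; (−1)^{-2·0·21}·(+1)^0·(+1)^-2 = +1.
v=11: a=11^1·(≡9), b=11^2·(≡8) mod 11; (9|11)=+1, (8|11)=-1; (−1)^{1·2·5}·(+1)^2·(-1)^1 = -1.
v=13: a=13^0·(≡4), b=13^-2·(≡4) mod 13; (4|13)=+1, (4|13)=+1; (−1)^{0·-2·6}·(+1)^-2·(+1)^0 = +1.
v=19: a=19^-2·(≡9), b=19^-2·(≡18) mod 19; (9|19)=+1, (18|19)=-1; (−1)^{-2·-2·9}·(+1)^-2·(-1)^-2 = +1.
(2310, 10 / ℚ) ramifies at {7, 11}: a division algebra.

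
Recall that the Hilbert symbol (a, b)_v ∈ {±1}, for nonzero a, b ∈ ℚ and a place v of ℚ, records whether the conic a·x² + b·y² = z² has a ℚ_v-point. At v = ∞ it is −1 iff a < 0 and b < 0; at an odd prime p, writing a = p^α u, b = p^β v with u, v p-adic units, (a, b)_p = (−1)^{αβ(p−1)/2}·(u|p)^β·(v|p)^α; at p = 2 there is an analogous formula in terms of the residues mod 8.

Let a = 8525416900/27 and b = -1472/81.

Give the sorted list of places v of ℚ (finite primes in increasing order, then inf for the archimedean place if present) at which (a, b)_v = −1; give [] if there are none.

(a, b) ≡ (9867, -23) mod (ℚ^×)²; places V = {2, 3, 5, 7, 11, 13, 23, ∞}.
(a,b)_7: α=2, u≡1; β=0, v≡3 (mod 7); (1|7)=+1, (3|7)=-1; sign (−1)^0·+1^0·-1^2 = +1.
(a,b)_5: α=2, u≡3; β=0, v≡3 (mod 5); (3|5)=-1, (3|5)=-1; sign (−1)^0·-1^0·-1^2 = +1.
(a,b)_∞: sgn(9867)=+, sgn(-23)=−, so +1.
(a,b)_23: α=3, u≡7; β=1, v≡10 (mod 23); (7|23)=-1, (10|23)=-1; sign (−1)^1·-1^1·-1^3 = -1.
(a,b)_3: α=-3, u≡1; β=-4, v≡1 (mod 3); (1|3)=+1, (1|3)=+1; sign (−1)^0·+1^-4·+1^-3 = +1.
(a,b)_2: α=2, β=6; u≡3, v≡1 (mod 8); ε(u)ε(v)=1·0, αω(v)=2·0, βω(u)=6·1; sum ≡ 0  ⇒  +1.
(a,b)_11: α=1, u≡2; β=0, v≡6 (mod 11); (2|11)=-1, (6|11)=-1; sign (−1)^0·-1^0·-1^1 = -1.
(a,b)_13: α=1, u≡11; β=0, v≡12 (mod 13); (11|13)=-1, (12|13)=+1; sign (−1)^0·-1^0·+1^1 = +1.
|Ram(9867, -23)| = 2, even; anisotropic at {11, 23}.

[11, 23]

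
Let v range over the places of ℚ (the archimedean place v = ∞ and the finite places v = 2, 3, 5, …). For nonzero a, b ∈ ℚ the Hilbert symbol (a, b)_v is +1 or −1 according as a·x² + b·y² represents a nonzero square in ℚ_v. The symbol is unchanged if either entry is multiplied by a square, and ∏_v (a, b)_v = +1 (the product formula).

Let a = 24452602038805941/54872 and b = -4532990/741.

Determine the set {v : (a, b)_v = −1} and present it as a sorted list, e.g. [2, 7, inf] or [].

(a, b) ≡ (16302, -81510) mod (ℚ^×)²; places V = {2, 3, 5, 7, 11, 13, 19, 23, 29, ∞}.
(a,b)_19: α=-3, u≡14; β=-1, v≡11 (mod 19); (14|19)=-1, (11|19)=+1; sign (−1)^1·-1^-1·+1^-3 = +1.
(a,b)_13: α=1, u≡2; β=-1, v≡9 (mod 13); (2|13)=-1, (9|13)=+1; sign (−1)^0·-1^-1·+1^1 = -1.
(a,b)_29: α=2, u≡5; β=2, v≡22 (mod 29); (5|29)=+1, (22|29)=+1; sign (−1)^0·+1^2·+1^2 = +1.
(a,b)_2: α=-3, β=1; u≡7, v≡5 (mod 8); ε(u)ε(v)=1·0, αω(v)=-3·1, βω(u)=1·0; sum ≡ 1  ⇒  -1.
(a,b)_5: α=0, u≡3; β=1, v≡2 (mod 5); (3|5)=-1, (2|5)=-1; sign (−1)^0·-1^1·-1^0 = -1.
(a,b)_∞: sgn(16302)=+, sgn(-81510)=−, so +1.
(a,b)_11: α=3, u≡6; β=1, v≡9 (mod 11); (6|11)=-1, (9|11)=+1; sign (−1)^1·-1^1·+1^3 = +1.
(a,b)_7: α=6, u≡3; β=2, v≡5 (mod 7); (3|7)=-1, (5|7)=-1; sign (−1)^0·-1^2·-1^6 = +1.
(a,b)_3: α=3, u≡1; β=-1, v≡1 (mod 3); (1|3)=+1, (1|3)=+1; sign (−1)^1·+1^-1·+1^3 = -1.
(a,b)_23: α=2, u≡18; β=0, v≡16 (mod 23); (18|23)=+1, (16|23)=+1; sign (−1)^0·+1^0·+1^2 = +1.
|Ram(16302, -81510)| = 4, even; anisotropic at {2, 3, 5, 13}.

[2, 3, 5, 13]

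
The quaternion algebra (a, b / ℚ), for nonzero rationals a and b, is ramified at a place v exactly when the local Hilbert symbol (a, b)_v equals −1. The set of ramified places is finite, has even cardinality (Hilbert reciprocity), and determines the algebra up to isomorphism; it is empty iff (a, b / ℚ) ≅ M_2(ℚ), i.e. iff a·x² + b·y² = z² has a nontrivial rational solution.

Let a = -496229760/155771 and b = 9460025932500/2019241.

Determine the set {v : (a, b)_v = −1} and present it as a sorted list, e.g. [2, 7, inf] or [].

[2, 5, 11, 13]

Mod squares: a ≡ -4290, b ≡ 13. Check v ∈ {∞, 2, 3, 5, 7, 11, 13, 17, 29, 47}.
v=29: a=29^0·(≡12), b=29^-2·(≡20) mod 29; (12|29)=-1, (20|29)=+1; (−1)^{0·-2·14}·(-1)^-2·(+1)^0 = +1.
v=5: a=5^1·(≡3), b=5^4·(≡2) mod 5; (3|5)=-1, (2|5)=-1; (−1)^{1·4·2}·(-1)^4·(-1)^1 = -1.
v=13: a=13^1·(≡11), b=13^1·(≡3) mod 13; (11|13)=-1, (3|13)=+1; (−1)^{1·1·6}·(-1)^1·(+1)^1 = -1.
v=2: v_2(a)=7, v_2(b)=2; units ≡ 7, 5 (mod 8); ε·ε+αω+βω = 1·0+7·1+2·0 ≡ 1  ⇒  (a,b)_2 = -1.
v=∞: -4290 < 0 and 13 > 0  ⇒  (a,b)_∞ = +1.
v=7: a=7^-2·(≡2), b=7^-4·(≡3) mod 7; (2|7)=+1, (3|7)=-1; (−1)^{-2·-4·3}·(+1)^-4·(-1)^-2 = +1.
v=3: a=3^3·(≡1), b=3^2·(≡1) mod 3; (1|3)=+1, (1|3)=+1; (−1)^{3·2·1}·(+1)^2·(+1)^3 = +1.
v=47: a=47^2·(≡16), b=47^2·(≡43) mod 47; (16|47)=+1, (43|47)=-1; (−1)^{2·2·23}·(+1)^2·(-1)^2 = +1.
v=17: a=17^-2·(≡3), b=17^0·(≡13) mod 17; (3|17)=-1, (13|17)=+1; (−1)^{-2·0·8}·(-1)^0·(+1)^-2 = +1.
v=11: a=11^-1·(≡10), b=11^4·(≡6) mod 11; (10|11)=-1, (6|11)=-1; (−1)^{-1·4·5}·(-1)^4·(-1)^-1 = -1.
Ram(-4290, 13) = {2, 5, 11, 13}; no ℚ_2-point on the conic.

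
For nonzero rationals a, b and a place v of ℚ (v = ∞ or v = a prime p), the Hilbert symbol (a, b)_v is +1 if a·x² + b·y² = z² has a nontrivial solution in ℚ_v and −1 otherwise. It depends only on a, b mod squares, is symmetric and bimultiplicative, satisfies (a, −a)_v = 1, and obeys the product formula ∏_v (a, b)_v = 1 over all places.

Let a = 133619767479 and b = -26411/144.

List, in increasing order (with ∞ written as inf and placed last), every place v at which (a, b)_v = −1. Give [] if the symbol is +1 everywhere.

Mod squares: a ≡ 13633279, b ≡ -11. Check v ∈ {∞, 2, 3, 7, 11, 19, 37, 41, 43}.
v=43: a=43^1·(≡1), b=43^0·(≡8) mod 43; (1|43)=+1, (8|43)=-1; (−1)^{1·0·21}·(+1)^0·(-1)^1 = -1.
v=∞: 13633279 > 0 and -11 < 0  ⇒  (a,b)_∞ = +1.
v=11: a=11^3·(≡10), b=11^1·(≡8) mod 11; (10|11)=-1, (8|11)=-1; (−1)^{3·1·5}·(-1)^1·(-1)^3 = -1.
v=2: v_2(a)=0, v_2(b)=-4; units ≡ 7, 5 (mod 8); ε·ε+αω+βω = 1·0+0·1+-4·0 ≡ 0  ⇒  (a,b)_2 = +1.
v=3: a=3^4·(≡1), b=3^-2·(≡1) mod 3; (1|3)=+1, (1|3)=+1; (−1)^{4·-2·1}·(+1)^-2·(+1)^4 = +1.
v=37: a=37^1·(≡27), b=37^0·(≡26) mod 37; (27|37)=+1, (26|37)=+1; (−1)^{1·0·18}·(+1)^0·(+1)^1 = +1.
v=41: a=41^1·(≡18), b=41^0·(≡27) mod 41; (18|41)=+1, (27|41)=-1; (−1)^{1·0·20}·(+1)^0·(-1)^1 = -1.
v=19: a=19^1·(≡1), b=19^0·(≡12) mod 19; (1|19)=+1, (12|19)=-1; (−1)^{1·0·9}·(+1)^0·(-1)^1 = -1.
v=7: a=7^0·(≡2), b=7^4·(≡6) mod 7; (2|7)=+1, (6|7)=-1; (−1)^{0·4·3}·(+1)^4·(-1)^0 = +1.
(13633279, -11 / ℚ) ramifies at {11, 19, 41, 43}: a division algebra.

[11, 19, 41, 43]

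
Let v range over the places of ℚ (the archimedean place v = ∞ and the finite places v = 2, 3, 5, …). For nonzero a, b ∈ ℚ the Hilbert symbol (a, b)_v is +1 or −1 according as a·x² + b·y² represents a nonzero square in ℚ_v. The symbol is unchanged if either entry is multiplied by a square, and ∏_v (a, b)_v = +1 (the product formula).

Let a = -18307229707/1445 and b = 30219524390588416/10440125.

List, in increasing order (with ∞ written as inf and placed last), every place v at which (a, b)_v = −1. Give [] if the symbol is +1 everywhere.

(a, b) ≡ (-3335, 1344005) mod (ℚ^×)²; places V = {2, 5, 13, 17, 23, 29, 31, ∞}.
(a,b)_17: α=-2, u≡3; β=-4, v≡13 (mod 17); (3|17)=-1, (13|17)=+1; sign (−1)^0·-1^-4·+1^-2 = +1.
(a,b)_29: α=1, u≡25; β=1, v≡8 (mod 29); (25|29)=+1, (8|29)=-1; sign (−1)^0·+1^1·-1^1 = -1.
(a,b)_2: α=0, β=12; u≡1, v≡5 (mod 8); ε(u)ε(v)=0·0, αω(v)=0·1, βω(u)=12·0; sum ≡ 0  ⇒  +1.
(a,b)_23: α=1, u≡3; β=1, v≡22 (mod 23); (3|23)=+1, (22|23)=-1; sign (−1)^1·+1^1·-1^1 = +1.
(a,b)_13: α=4, u≡2; β=5, v≡12 (mod 13); (2|13)=-1, (12|13)=+1; sign (−1)^0·-1^5·+1^4 = -1.
(a,b)_5: α=-1, u≡2; β=-3, v≡1 (mod 5); (2|5)=-1, (1|5)=+1; sign (−1)^0·-1^-3·+1^-1 = -1.
(a,b)_∞: sgn(-3335)=−, sgn(1344005)=+, so +1.
(a,b)_31: α=2, u≡3; β=3, v≡15 (mod 31); (3|31)=-1, (15|31)=-1; sign (−1)^0·-1^3·-1^2 = -1.
Ram(-3335, 1344005) = {5, 13, 29, 31}; no ℚ_5-point on the conic.

[5, 13, 29, 31]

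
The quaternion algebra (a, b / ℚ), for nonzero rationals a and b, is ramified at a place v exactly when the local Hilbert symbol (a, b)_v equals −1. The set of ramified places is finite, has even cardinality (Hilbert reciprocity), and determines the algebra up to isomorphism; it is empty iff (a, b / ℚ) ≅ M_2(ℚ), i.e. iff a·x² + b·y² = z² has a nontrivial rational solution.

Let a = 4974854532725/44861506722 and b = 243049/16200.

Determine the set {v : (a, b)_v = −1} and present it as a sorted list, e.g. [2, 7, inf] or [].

[2, 11]

(a, b) ≡ (682, 2) mod (ℚ^×)²; places V = {2, 3, 5, 7, 11, 17, 29, 31, 43, ∞}.
(a,b)_2: α=-1, β=-3; u≡5, v≡1 (mod 8); ε(u)ε(v)=0·0, αω(v)=-1·0, βω(u)=-3·1; sum ≡ 1  ⇒  -1.
(a,b)_17: α=2, u≡9; β=2, v≡9 (mod 17); (9|17)=+1, (9|17)=+1; sign (−1)^0·+1^2·+1^2 = +1.
(a,b)_3: α=-8, u≡1; β=-4, v≡2 (mod 3); (1|3)=+1, (2|3)=-1; sign (−1)^0·+1^-4·-1^-8 = +1.
(a,b)_11: α=1, u≡6; β=0, v≡6 (mod 11); (6|11)=-1, (6|11)=-1; sign (−1)^0·-1^0·-1^1 = -1.
(a,b)_29: α=2, u≡18; β=2, v≡8 (mod 29); (18|29)=-1, (8|29)=-1; sign (−1)^0·-1^2·-1^2 = +1.
(a,b)_∞: sgn(682)=+, sgn(2)=+, so +1.
(a,b)_5: α=2, u≡2; β=-2, v≡3 (mod 5); (2|5)=-1, (3|5)=-1; sign (−1)^0·-1^-2·-1^2 = +1.
(a,b)_31: α=1, u≡29; β=0, v≡16 (mod 31); (29|31)=-1, (16|31)=+1; sign (−1)^0·-1^0·+1^1 = +1.
(a,b)_43: α=-4, u≡29; β=0, v≡34 (mod 43); (29|43)=-1, (34|43)=-1; sign (−1)^0·-1^0·-1^-4 = +1.
(a,b)_7: α=4, u≡3; β=0, v≡1 (mod 7); (3|7)=-1, (1|7)=+1; sign (−1)^0·-1^0·+1^4 = +1.
Ram(682, 2) = {2, 11}; no ℚ_2-point on the conic.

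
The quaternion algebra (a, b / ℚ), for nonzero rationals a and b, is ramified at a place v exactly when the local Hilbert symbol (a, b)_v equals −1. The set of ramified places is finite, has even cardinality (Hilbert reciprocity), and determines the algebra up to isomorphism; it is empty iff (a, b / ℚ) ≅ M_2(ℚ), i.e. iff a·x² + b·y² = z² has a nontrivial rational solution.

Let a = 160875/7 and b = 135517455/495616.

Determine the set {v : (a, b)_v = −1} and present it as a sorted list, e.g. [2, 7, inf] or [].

[7, 11, 13, 17]

Mod squares: a ≡ 5005, b ≡ 255. Check v ∈ {∞, 2, 3, 5, 7, 11, 13, 17}.
v=∞: 5005 > 0 and 255 > 0  ⇒  (a,b)_∞ = +1.
v=11: a=11^1·(≡4), b=11^-2·(≡10) mod 11; (4|11)=+1, (10|11)=-1; (−1)^{1·-2·5}·(+1)^-2·(-1)^1 = -1.
v=5: a=5^3·(≡1), b=5^1·(≡1) mod 5; (1|5)=+1, (1|5)=+1; (−1)^{3·1·2}·(+1)^1·(+1)^3 = +1.
v=2: v_2(a)=0, v_2(b)=-12; units ≡ 5, 7 (mod 8); ε·ε+αω+βω = 0·1+0·0+-12·1 ≡ 0  ⇒  (a,b)_2 = +1.
v=7: a=7^-1·(≡1), b=7^0·(≡5) mod 7; (1|7)=+1, (5|7)=-1; (−1)^{-1·0·3}·(+1)^0·(-1)^-1 = -1.
v=13: a=13^1·(≡11), b=13^0·(≡2) mod 13; (11|13)=-1, (2|13)=-1; (−1)^{1·0·6}·(-1)^0·(-1)^1 = -1.
v=17: a=17^0·(≡3), b=17^1·(≡4) mod 17; (3|17)=-1, (4|17)=+1; (−1)^{0·1·8}·(-1)^1·(+1)^0 = -1.
v=3: a=3^2·(≡1), b=3^13·(≡1) mod 3; (1|3)=+1, (1|3)=+1; (−1)^{2·13·1}·(+1)^13·(+1)^2 = +1.
(5005, 255 / ℚ) ramifies at {7, 11, 13, 17}: a division algebra.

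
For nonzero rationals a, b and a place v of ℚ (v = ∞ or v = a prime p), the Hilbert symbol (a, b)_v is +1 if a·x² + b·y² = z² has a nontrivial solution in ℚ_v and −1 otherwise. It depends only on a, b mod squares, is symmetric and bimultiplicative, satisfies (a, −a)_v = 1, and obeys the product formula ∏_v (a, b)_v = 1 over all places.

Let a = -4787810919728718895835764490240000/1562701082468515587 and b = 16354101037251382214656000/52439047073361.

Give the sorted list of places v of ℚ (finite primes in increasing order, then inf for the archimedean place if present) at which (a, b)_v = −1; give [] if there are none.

[5, 7, 11, 17]

Mod squares: a ≡ -1122, b ≡ 385. Check v ∈ {∞, 2, 3, 5, 7, 11, 13, 17, 23, 31}.
v=2: v_2(a)=39, v_2(b)=30; units ≡ 7, 1 (mod 8); ε·ε+αω+βω = 1·0+39·0+30·0 ≡ 0  ⇒  (a,b)_2 = +1.
v=3: a=3^-7·(≡1), b=3^-8·(≡1) mod 3; (1|3)=+1, (1|3)=+1; (−1)^{-7·-8·1}·(+1)^-8·(+1)^-7 = +1.
v=11: a=11^3·(≡6), b=11^3·(≡7) mod 11; (6|11)=-1, (7|11)=-1; (−1)^{3·3·5}·(-1)^3·(-1)^3 = -1.
v=7: a=7^4·(≡3), b=7^3·(≡5) mod 7; (3|7)=-1, (5|7)=-1; (−1)^{4·3·3}·(-1)^3·(-1)^4 = -1.
v=23: a=23^-6·(≡21), b=23^-4·(≡5) mod 23; (21|23)=-1, (5|23)=-1; (−1)^{-6·-4·11}·(-1)^-4·(-1)^-6 = +1.
v=13: a=13^-6·(≡10), b=13^-4·(≡11) mod 13; (10|13)=+1, (11|13)=-1; (−1)^{-6·-4·6}·(+1)^-4·(-1)^-6 = +1.
v=5: a=5^4·(≡3), b=5^3·(≡3) mod 5; (3|5)=-1, (3|5)=-1; (−1)^{4·3·2}·(-1)^3·(-1)^4 = -1.
v=∞: -1122 < 0 and 385 > 0  ⇒  (a,b)_∞ = +1.
v=31: a=31^6·(≡20), b=31^4·(≡17) mod 31; (20|31)=+1, (17|31)=-1; (−1)^{6·4·15}·(+1)^4·(-1)^6 = +1.
v=17: a=17^3·(≡4), b=17^2·(≡14) mod 17; (4|17)=+1, (14|17)=-1; (−1)^{3·2·8}·(+1)^2·(-1)^3 = -1.
|Ram(-1122, 385)| = 4, even; anisotropic at {5, 7, 11, 17}.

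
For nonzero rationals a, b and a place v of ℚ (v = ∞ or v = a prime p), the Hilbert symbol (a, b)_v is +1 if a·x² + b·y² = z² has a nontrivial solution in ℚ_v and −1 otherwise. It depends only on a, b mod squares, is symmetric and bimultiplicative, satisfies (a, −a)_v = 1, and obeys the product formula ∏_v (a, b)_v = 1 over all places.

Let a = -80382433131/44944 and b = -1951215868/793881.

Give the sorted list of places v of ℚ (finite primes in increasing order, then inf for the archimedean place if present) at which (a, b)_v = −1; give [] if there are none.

[3, 19, 23, inf]

(a, b) ≡ (-22011, -703) mod (ℚ^×)²; places V = {2, 3, 7, 11, 13, 17, 19, 23, 29, 37, 53, ∞}.
(a,b)_19: α=0, u≡12; β=1, v≡9 (mod 19); (12|19)=-1, (9|19)=+1; sign (−1)^0·-1^1·+1^0 = -1.
(a,b)_37: α=0, u≡26; β=1, v≡2 (mod 37); (26|37)=+1, (2|37)=-1; sign (−1)^0·+1^1·-1^0 = +1.
(a,b)_29: α=1, u≡22; β=0, v≡1 (mod 29); (22|29)=+1, (1|29)=+1; sign (−1)^0·+1^0·+1^1 = +1.
(a,b)_23: α=1, u≡18; β=0, v≡15 (mod 23); (18|23)=+1, (15|23)=-1; sign (−1)^0·+1^0·-1^1 = -1.
(a,b)_∞: sgn(-22011)=−, sgn(-703)=−, so -1.
(a,b)_11: α=1, u≡1; β=-2, v≡5 (mod 11); (1|11)=+1, (5|11)=+1; sign (−1)^0·+1^-2·+1^1 = +1.
(a,b)_7: α=4, u≡2; β=4, v≡1 (mod 7); (2|7)=+1, (1|7)=+1; sign (−1)^0·+1^4·+1^4 = +1.
(a,b)_13: α=2, u≡11; β=0, v≡10 (mod 13); (11|13)=-1, (10|13)=+1; sign (−1)^0·-1^0·+1^2 = +1.
(a,b)_3: α=3, u≡1; β=-8, v≡2 (mod 3); (1|3)=+1, (2|3)=-1; sign (−1)^0·+1^-8·-1^3 = -1.
(a,b)_53: α=-2, u≡44; β=0, v≡33 (mod 53); (44|53)=+1, (33|53)=-1; sign (−1)^0·+1^0·-1^-2 = +1.
(a,b)_17: α=0, u≡2; β=2, v≡14 (mod 17); (2|17)=+1, (14|17)=-1; sign (−1)^0·+1^2·-1^0 = +1.
(a,b)_2: α=-4, β=2; u≡5, v≡1 (mod 8); ε(u)ε(v)=0·0, αω(v)=-4·0, βω(u)=2·1; sum ≡ 0  ⇒  +1.
Ram(-22011, -703) = {3, 19, 23, ∞}; no ℚ_3-point on the conic.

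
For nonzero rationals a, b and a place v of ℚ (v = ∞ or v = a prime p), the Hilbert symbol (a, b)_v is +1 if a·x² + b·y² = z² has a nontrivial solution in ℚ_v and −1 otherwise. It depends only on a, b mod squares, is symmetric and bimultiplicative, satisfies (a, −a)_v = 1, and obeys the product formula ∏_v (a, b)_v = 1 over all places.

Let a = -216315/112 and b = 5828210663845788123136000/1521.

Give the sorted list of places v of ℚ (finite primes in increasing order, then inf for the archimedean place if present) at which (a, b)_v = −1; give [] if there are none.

Mod squares: a ≡ -168245, b ≡ 2860165. Check v ∈ {∞, 2, 3, 5, 7, 11, 13, 17, 19, 23, 29}.
v=7: a=7^-1·(≡3), b=7^1·(≡3) mod 7; (3|7)=-1, (3|7)=-1; (−1)^{-1·1·3}·(-1)^1·(-1)^-1 = -1.
v=19: a=19^1·(≡2), b=19^3·(≡1) mod 19; (2|19)=-1, (1|19)=+1; (−1)^{1·3·9}·(-1)^3·(+1)^1 = +1.
v=13: a=13^0·(≡12), b=13^-2·(≡9) mod 13; (12|13)=+1, (9|13)=+1; (−1)^{0·-2·6}·(+1)^-2·(+1)^0 = +1.
v=5: a=5^1·(≡1), b=5^3·(≡3) mod 5; (1|5)=+1, (3|5)=-1; (−1)^{1·3·2}·(+1)^3·(-1)^1 = -1.
v=3: a=3^2·(≡1), b=3^-2·(≡1) mod 3; (1|3)=+1, (1|3)=+1; (−1)^{2·-2·1}·(+1)^-2·(+1)^2 = +1.
v=∞: -168245 < 0 and 2860165 > 0  ⇒  (a,b)_∞ = +1.
v=11: a=11^1·(≡7), b=11^3·(≡10) mod 11; (7|11)=-1, (10|11)=-1; (−1)^{1·3·5}·(-1)^3·(-1)^1 = -1.
v=2: v_2(a)=-4, v_2(b)=22; units ≡ 3, 5 (mod 8); ε·ε+αω+βω = 1·0+-4·1+22·1 ≡ 0  ⇒  (a,b)_2 = +1.
v=29: a=29^0·(≡1), b=29^2·(≡14) mod 29; (1|29)=+1, (14|29)=-1; (−1)^{0·2·14}·(+1)^2·(-1)^0 = +1.
v=17: a=17^0·(≡1), b=17^1·(≡8) mod 17; (1|17)=+1, (8|17)=+1; (−1)^{0·1·8}·(+1)^1·(+1)^0 = +1.
v=23: a=23^1·(≡7), b=23^3·(≡22) mod 23; (7|23)=-1, (22|23)=-1; (−1)^{1·3·11}·(-1)^3·(-1)^1 = -1.
|Ram(-168245, 2860165)| = 4, even; anisotropic at {5, 7, 11, 23}.

[5, 7, 11, 23]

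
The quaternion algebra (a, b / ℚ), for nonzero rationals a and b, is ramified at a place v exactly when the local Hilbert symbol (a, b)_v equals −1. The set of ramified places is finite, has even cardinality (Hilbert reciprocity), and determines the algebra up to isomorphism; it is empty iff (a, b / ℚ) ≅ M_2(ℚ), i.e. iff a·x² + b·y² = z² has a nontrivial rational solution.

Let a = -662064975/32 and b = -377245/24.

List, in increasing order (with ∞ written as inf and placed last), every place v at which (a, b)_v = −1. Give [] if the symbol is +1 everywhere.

(a, b) ≡ (-16302, -6270) mod (ℚ^×)²; places V = {2, 3, 5, 11, 13, 19, ∞}.
(a,b)_5: α=2, u≡3; β=1, v≡4 (mod 5); (3|5)=-1, (4|5)=+1; sign (−1)^0·-1^1·+1^2 = -1.
(a,b)_13: α=1, u≡6; β=0, v≡12 (mod 13); (6|13)=-1, (12|13)=+1; sign (−1)^0·-1^0·+1^1 = +1.
(a,b)_3: α=3, u≡2; β=-1, v≡1 (mod 3); (2|3)=-1, (1|3)=+1; sign (−1)^1·-1^-1·+1^3 = +1.
(a,b)_11: α=1, u≡4; β=1, v≡7 (mod 11); (4|11)=+1, (7|11)=-1; sign (−1)^1·+1^1·-1^1 = +1.
(a,b)_∞: sgn(-16302)=−, sgn(-6270)=−, so -1.
(a,b)_19: α=3, u≡4; β=3, v≡8 (mod 19); (4|19)=+1, (8|19)=-1; sign (−1)^1·+1^3·-1^3 = +1.
(a,b)_2: α=-5, β=-3; u≡1, v≡1 (mod 8); ε(u)ε(v)=0·0, αω(v)=-5·0, βω(u)=-3·0; sum ≡ 0  ⇒  +1.
(-16302, -6270 / ℚ) ramifies at {5, ∞}: a division algebra.

[5, inf]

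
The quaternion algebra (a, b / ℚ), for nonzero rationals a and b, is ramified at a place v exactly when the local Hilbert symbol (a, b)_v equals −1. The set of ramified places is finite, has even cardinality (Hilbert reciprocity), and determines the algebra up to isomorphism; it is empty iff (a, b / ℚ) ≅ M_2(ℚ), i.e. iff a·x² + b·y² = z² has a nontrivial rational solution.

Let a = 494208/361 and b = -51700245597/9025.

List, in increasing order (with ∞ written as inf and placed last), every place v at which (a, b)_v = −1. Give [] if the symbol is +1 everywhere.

[2, 3]

(a, b) ≡ (858, -13) mod (ℚ^×)²; places V = {2, 3, 5, 7, 11, 13, 19, ∞}.
(a,b)_2: α=7, β=0; u≡5, v≡3 (mod 8); ε(u)ε(v)=0·1, αω(v)=7·1, βω(u)=0·1; sum ≡ 1  ⇒  -1.
(a,b)_5: α=0, u≡3; β=-2, v≡3 (mod 5); (3|5)=-1, (3|5)=-1; sign (−1)^0·-1^-2·-1^0 = +1.
(a,b)_11: α=1, u≡9; β=2, v≡5 (mod 11); (9|11)=+1, (5|11)=+1; sign (−1)^0·+1^2·+1^1 = +1.
(a,b)_7: α=0, u≡2; β=4, v≡4 (mod 7); (2|7)=+1, (4|7)=+1; sign (−1)^0·+1^4·+1^0 = +1.
(a,b)_13: α=1, u≡3; β=3, v≡3 (mod 13); (3|13)=+1, (3|13)=+1; sign (−1)^0·+1^3·+1^1 = +1.
(a,b)_19: α=-2, u≡18; β=-2, v≡4 (mod 19); (18|19)=-1, (4|19)=+1; sign (−1)^0·-1^-2·+1^-2 = +1.
(a,b)_∞: sgn(858)=+, sgn(-13)=−, so +1.
(a,b)_3: α=3, u≡1; β=4, v≡2 (mod 3); (1|3)=+1, (2|3)=-1; sign (−1)^0·+1^4·-1^3 = -1.
|Ram(858, -13)| = 2, even; anisotropic at {2, 3}.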